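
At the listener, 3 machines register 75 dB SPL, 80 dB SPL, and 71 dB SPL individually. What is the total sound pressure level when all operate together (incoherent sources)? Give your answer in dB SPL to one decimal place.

For uncorrelated sources the intensities add, so convert each level to linear form, sum, and take 10·log₁₀ of the total.
Σ 10^(L/10) = 10^(75/10) + 10^(80/10) + 10^(71/10) = 1.442e+08.
L_total = 10·log₁₀(1.442e+08) = 81.59 dB SPL.

81.6 dB SPL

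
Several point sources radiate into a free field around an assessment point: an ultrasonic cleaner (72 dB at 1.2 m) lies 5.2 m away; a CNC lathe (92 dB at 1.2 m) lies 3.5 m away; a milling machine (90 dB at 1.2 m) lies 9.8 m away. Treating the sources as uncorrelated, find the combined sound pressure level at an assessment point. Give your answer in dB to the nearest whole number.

83 dB

Propagate each source to the receiver with L = L_ref − 20·log₁₀(r/r_ref), then add intensities.
ultrasonic cleaner: 72 − 20·log₁₀(5.2/1.2) = 72 − 12.74 = 59.26 dB.
CNC lathe: 92 − 20·log₁₀(3.5/1.2) = 92 − 9.30 = 82.70 dB.
milling machine: 90 − 20·log₁₀(9.8/1.2) = 90 − 18.24 = 71.76 dB.
Σ 10^(L/10) = 2.021e+08 → L_total = 10·log₁₀(2.021e+08) = 83.06 dB.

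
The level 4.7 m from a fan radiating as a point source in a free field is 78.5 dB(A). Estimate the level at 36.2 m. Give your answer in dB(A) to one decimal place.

Spherical spreading from a point source gives a 20·log₁₀(r₂/r₁) drop.
L₂ = 78.5 − 20·log₁₀(36.2/4.7) = 78.5 − 17.732 = 60.77 dB(A).

60.8 dB(A)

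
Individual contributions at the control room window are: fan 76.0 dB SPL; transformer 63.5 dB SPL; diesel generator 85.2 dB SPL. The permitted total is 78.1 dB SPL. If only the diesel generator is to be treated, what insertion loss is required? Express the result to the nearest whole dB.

12 dB

The untreated sources together contribute 10^(76.0/10) + 10^(63.5/10) = 4.205e+07, i.e. 76.24 dB SPL.
To meet 78.1 dB SPL overall, the treated diesel generator may contribute at most 10^(78.1/10) − 4.205e+07 = 2.252e+07, i.e. 73.52 dB SPL.
So the diesel generator must be reduced from 85.2 to 73.52 dB SPL: IL = 11.68 dB.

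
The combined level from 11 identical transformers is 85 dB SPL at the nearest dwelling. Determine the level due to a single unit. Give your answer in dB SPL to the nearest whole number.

For N identical incoherent sources L_total = L₁ + 10·log₁₀ N, so L₁ = 85 − 10·log₁₀(11) = 85 − 10.414.

75 dB SPL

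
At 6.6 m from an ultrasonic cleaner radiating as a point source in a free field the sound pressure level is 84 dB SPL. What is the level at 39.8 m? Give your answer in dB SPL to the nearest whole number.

Point-source attenuation: ΔL = 20·log₁₀(r₂/r₁) = 20·log₁₀(39.8/6.6) = 15.607 dB.
L₂ = 84 − 20·log₁₀(39.8/6.6) = 84 − 15.607 = 68.39 dB SPL.

68 dB SPL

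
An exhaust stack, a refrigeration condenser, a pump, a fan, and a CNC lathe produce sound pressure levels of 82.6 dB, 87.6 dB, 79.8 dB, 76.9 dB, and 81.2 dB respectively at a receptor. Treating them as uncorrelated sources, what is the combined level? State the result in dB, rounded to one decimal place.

For uncorrelated sources the intensities add, so convert each level to linear form, sum, and take 10·log₁₀ of the total.
Σ 10^(L/10) = 10^(82.6/10) + 10^(87.6/10) + 10^(79.8/10) + 10^(76.9/10) + 10^(81.2/10) = 1.034e+09.
L_total = 10·log₁₀(1.034e+09) = 90.14 dB.

90.1 dB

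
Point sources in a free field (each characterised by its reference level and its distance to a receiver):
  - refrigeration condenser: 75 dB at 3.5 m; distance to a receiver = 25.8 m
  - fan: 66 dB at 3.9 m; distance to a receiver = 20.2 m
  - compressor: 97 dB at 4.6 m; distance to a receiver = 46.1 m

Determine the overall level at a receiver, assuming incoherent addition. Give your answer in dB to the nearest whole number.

Apply inverse-square spreading to bring every level to the receiver, then sum 10^(L/10).
refrigeration condenser: 75 − 20·log₁₀(25.8/3.5) = 75 − 17.35 = 57.65 dB.
fan: 66 − 20·log₁₀(20.2/3.9) = 66 − 14.29 = 51.71 dB.
compressor: 97 − 20·log₁₀(46.1/4.6) = 97 − 20.02 = 76.98 dB.
Σ 10^(L/10) = 5.063e+07 → L_total = 10·log₁₀(5.063e+07) = 77.04 dB.

77 dB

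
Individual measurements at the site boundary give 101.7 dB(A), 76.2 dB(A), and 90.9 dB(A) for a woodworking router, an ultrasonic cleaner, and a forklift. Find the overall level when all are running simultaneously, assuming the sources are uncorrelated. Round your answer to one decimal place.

For uncorrelated sources the intensities add, so convert each level to linear form, sum, and take 10·log₁₀ of the total.
Σ 10^(L/10) = 10^(101.7/10) + 10^(76.2/10) + 10^(90.9/10) = 1.606e+10.
L_total = 10·log₁₀(1.606e+10) = 102.06 dB(A).

102.1 dB(A)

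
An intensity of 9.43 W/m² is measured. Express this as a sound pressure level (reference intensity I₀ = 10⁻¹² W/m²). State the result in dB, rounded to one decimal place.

129.7 dB

L = 10·log₁₀(I/I₀) = 10·log₁₀(9.43/10⁻¹²) = 10·log₁₀(9.43×10^12).
L = 10·(0.9745 + 12) = 129.75 dB.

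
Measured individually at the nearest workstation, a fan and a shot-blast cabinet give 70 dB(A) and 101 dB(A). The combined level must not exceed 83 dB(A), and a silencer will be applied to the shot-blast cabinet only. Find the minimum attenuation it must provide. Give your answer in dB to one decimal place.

18.2 dB

The untreated sources together contribute 10^(70/10) = 1.000e+07, i.e. 70.00 dB(A).
The limit corresponds to 10^(83/10) = 1.995e+08; subtracting the fixed part leaves 1.895e+08 for the shot-blast cabinet, i.e. 82.78 dB(A).
So the shot-blast cabinet must be reduced from 101 to 82.78 dB(A): IL = 18.22 dB.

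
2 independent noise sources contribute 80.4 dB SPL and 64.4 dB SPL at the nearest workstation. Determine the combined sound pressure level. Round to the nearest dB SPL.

81 dB SPL

For uncorrelated sources the intensities add, so convert each level to linear form, sum, and take 10·log₁₀ of the total.
Σ 10^(L/10) = 10^(80.4/10) + 10^(64.4/10) = 1.124e+08.
L_total = 10·log₁₀(1.124e+08) = 80.51 dB SPL.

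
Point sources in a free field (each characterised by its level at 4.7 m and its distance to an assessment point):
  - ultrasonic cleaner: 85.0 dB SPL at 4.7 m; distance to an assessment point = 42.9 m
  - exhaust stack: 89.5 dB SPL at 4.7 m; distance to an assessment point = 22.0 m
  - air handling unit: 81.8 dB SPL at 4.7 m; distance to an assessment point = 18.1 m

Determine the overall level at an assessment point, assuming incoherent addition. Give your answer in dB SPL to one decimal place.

Apply inverse-square spreading to bring every level to the receiver, then sum 10^(L/10).
ultrasonic cleaner: 85.0 − 20·log₁₀(42.9/4.7) = 85.0 − 19.21 = 65.79 dB SPL.
exhaust stack: 89.5 − 20·log₁₀(22.0/4.7) = 89.5 − 13.41 = 76.09 dB SPL.
air handling unit: 81.8 − 20·log₁₀(18.1/4.7) = 81.8 − 11.71 = 70.09 dB SPL.
Σ 10^(L/10) = 5.468e+07 → L_total = 10·log₁₀(5.468e+07) = 77.38 dB SPL.

77.4 dB SPL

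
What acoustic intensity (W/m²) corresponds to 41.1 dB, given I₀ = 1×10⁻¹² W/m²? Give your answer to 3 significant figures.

L = 10·log₁₀(I/I₀) ⇒ I = I₀·10^(L/10) = 10⁻¹² × 10^4.11.

1.29e-08 W/m²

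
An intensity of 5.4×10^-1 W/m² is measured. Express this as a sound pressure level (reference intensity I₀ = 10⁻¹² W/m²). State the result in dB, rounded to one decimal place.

117.3 dB

Dividing by I₀ shifts the exponent by 12: I/I₀ = 5.4×10^11.
L = 10·(0.7324 + 11) = 117.32 dB.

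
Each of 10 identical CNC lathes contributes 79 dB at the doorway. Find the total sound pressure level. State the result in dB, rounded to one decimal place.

N identical incoherent sources raise the level by 10·log₁₀ N.
L_total = 79 + 10·log₁₀(10) = 79 + 10.000 = 89.00 dB.

89.0 dB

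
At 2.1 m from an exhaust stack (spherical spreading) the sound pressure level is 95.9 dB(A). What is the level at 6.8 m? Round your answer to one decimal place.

For a point source, L₂ = L₁ − 20·log₁₀(r₂/r₁).
L₂ = 95.9 − 20·log₁₀(6.8/2.1) = 95.9 − 10.206 = 85.69 dB(A).

85.7 dB(A)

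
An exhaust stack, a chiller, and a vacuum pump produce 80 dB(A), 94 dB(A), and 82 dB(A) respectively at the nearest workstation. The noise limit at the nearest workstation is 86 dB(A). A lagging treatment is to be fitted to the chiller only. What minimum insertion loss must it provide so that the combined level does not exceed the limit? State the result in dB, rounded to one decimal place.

12.6 dB

Everything except the chiller sums to 10^(80/10) + 10^(82/10) = 2.585e+08 in linear terms, 84.12 dB(A).
The limit corresponds to 10^(86/10) = 3.981e+08; subtracting the fixed part leaves 1.396e+08 for the chiller, i.e. 81.45 dB(A).
Required insertion loss = 94 − 81.45 = 12.55 dB.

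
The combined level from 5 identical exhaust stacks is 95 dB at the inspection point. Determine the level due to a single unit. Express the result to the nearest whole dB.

88 dB

For N identical incoherent sources L_total = L₁ + 10·log₁₀ N, so L₁ = 95 − 10·log₁₀(5) = 95 − 6.990.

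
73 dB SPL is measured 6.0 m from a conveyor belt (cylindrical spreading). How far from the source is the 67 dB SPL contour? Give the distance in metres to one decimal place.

For a line source L₁ − L₂ = 10·log₁₀(r₂/r₁), so r₂ = r₁·10^((L₁−L₂)/10).
r₂ = 6.0·10^((73−67)/10) = 6.0·10^(6.0/10) = 23.89 m.

23.9 m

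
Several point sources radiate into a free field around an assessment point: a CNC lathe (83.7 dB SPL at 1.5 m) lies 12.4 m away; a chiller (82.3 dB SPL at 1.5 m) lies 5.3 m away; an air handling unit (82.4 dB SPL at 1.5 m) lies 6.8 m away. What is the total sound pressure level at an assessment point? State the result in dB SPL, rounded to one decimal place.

Apply inverse-square spreading to bring every level to the receiver, then sum 10^(L/10).
CNC lathe: 83.7 − 20·log₁₀(12.4/1.5) = 83.7 − 18.35 = 65.35 dB SPL.
chiller: 82.3 − 20·log₁₀(5.3/1.5) = 82.3 − 10.96 = 71.34 dB SPL.
air handling unit: 82.4 − 20·log₁₀(6.8/1.5) = 82.4 − 13.13 = 69.27 dB SPL.
Σ 10^(L/10) = 2.549e+07 → L_total = 10·log₁₀(2.549e+07) = 74.06 dB SPL.

74.1 dB SPL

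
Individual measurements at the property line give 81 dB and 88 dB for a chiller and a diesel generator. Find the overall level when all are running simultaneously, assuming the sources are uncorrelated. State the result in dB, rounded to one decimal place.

For uncorrelated sources the intensities add, so convert each level to linear form, sum, and take 10·log₁₀ of the total.
Σ 10^(L/10) = 10^(81/10) + 10^(88/10) = 7.568e+08.
L_total = 10·log₁₀(7.568e+08) = 88.79 dB.

88.8 dB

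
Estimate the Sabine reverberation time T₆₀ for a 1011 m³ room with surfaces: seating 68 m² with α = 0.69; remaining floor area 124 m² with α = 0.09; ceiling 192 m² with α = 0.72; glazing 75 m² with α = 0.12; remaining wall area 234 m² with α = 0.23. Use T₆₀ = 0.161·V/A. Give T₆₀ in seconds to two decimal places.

0.63 s

A = Σ Sᵢαᵢ = 68·0.69 + 124·0.09 + 192·0.72 + 75·0.12 + 234·0.23 = 259.14 m².
T₆₀ = 0.161·V/A = 0.161·1011/259.14 = 0.628 s.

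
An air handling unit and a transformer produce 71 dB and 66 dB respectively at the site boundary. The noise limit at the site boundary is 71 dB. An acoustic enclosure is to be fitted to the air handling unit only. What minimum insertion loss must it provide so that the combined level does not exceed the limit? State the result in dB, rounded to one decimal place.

Fixed contribution from the other source: Σ 10^(L/10) = 10^(66/10) = 3.981e+06 (66.00 dB).
To meet 71 dB overall, the treated air handling unit may contribute at most 10^(71/10) − 3.981e+06 = 8.608e+06, i.e. 69.35 dB.
Required insertion loss = 71 − 69.35 = 1.65 dB.

1.7 dB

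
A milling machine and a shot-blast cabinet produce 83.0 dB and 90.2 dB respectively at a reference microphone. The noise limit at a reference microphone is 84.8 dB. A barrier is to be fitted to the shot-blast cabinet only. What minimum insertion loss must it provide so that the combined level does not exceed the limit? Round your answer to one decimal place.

Fixed contribution from the other source: Σ 10^(L/10) = 10^(83.0/10) = 1.995e+08 (83.00 dB).
To meet 84.8 dB overall, the treated shot-blast cabinet may contribute at most 10^(84.8/10) − 1.995e+08 = 1.025e+08, i.e. 80.11 dB.
So the shot-blast cabinet must be reduced from 90.2 to 80.11 dB: IL = 10.09 dB.

10.1 dB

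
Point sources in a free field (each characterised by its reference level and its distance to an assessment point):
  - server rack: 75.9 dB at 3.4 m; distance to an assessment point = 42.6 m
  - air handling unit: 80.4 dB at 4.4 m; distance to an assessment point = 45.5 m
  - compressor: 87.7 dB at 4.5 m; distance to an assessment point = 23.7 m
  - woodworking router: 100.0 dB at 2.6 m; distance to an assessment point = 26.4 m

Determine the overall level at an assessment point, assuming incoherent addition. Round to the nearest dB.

81 dB

Apply inverse-square spreading to bring every level to the receiver, then sum 10^(L/10).
server rack: 75.9 − 20·log₁₀(42.6/3.4) = 75.9 − 21.96 = 53.94 dB.
air handling unit: 80.4 − 20·log₁₀(45.5/4.4) = 80.4 − 20.29 = 60.11 dB.
compressor: 87.7 − 20·log₁₀(23.7/4.5) = 87.7 − 14.43 = 73.27 dB.
woodworking router: 100.0 − 20·log₁₀(26.4/2.6) = 100.0 − 20.13 = 79.87 dB.
Σ 10^(L/10) = 1.195e+08 → L_total = 10·log₁₀(1.195e+08) = 80.77 dB.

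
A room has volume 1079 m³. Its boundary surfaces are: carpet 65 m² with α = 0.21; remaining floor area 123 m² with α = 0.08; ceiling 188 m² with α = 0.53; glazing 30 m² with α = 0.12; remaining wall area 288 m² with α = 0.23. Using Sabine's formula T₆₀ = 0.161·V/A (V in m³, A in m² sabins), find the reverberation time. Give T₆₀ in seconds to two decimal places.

0.90 s

A = Σ Sᵢαᵢ = 65·0.21 + 123·0.08 + 188·0.53 + 30·0.12 + 288·0.23 = 192.97 m².
T₆₀ = 0.161 × 1079 / 192.97 = 0.900 s.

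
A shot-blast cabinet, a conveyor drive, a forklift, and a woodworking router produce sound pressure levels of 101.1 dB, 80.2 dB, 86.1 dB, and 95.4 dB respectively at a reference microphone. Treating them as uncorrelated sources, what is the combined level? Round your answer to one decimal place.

For uncorrelated sources the intensities add, so convert each level to linear form, sum, and take 10·log₁₀ of the total.
Σ 10^(L/10) = 10^(101.1/10) + 10^(80.2/10) + 10^(86.1/10) + 10^(95.4/10) = 1.686e+10.
L_total = 10·log₁₀(1.686e+10) = 102.27 dB.

102.3 dB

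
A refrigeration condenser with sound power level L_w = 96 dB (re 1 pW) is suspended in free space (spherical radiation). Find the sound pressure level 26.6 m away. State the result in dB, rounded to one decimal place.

Free-field spherical radiation: L_p = L_w − 10·log₁₀(4π·r²), r = 26.6 m.
4π·r² = 8891 m², 10·log₁₀ of that is 39.490 dB.
L_p = 96 − 39.490 = 56.51 dB.

56.5 dB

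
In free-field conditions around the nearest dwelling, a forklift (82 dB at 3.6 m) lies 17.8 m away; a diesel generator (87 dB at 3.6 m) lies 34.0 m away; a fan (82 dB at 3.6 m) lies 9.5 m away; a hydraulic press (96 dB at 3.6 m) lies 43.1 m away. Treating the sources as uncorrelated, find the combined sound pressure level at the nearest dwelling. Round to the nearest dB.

Propagate each source to the receiver with L = L_ref − 20·log₁₀(r/r_ref), then add intensities.
forklift: 82 − 20·log₁₀(17.8/3.6) = 82 − 13.88 = 68.12 dB.
diesel generator: 87 − 20·log₁₀(34.0/3.6) = 87 − 19.50 = 67.50 dB.
fan: 82 − 20·log₁₀(9.5/3.6) = 82 − 8.43 = 73.57 dB.
hydraulic press: 96 − 20·log₁₀(43.1/3.6) = 96 − 21.56 = 74.44 dB.
Σ 10^(L/10) = 6.264e+07 → L_total = 10·log₁₀(6.264e+07) = 77.97 dB.

78 dB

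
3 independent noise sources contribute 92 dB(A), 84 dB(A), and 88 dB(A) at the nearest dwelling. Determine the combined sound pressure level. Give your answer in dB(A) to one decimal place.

For uncorrelated sources the intensities add, so convert each level to linear form, sum, and take 10·log₁₀ of the total.
Σ 10^(L/10) = 10^(92/10) + 10^(84/10) + 10^(88/10) = 2.467e+09.
L_total = 10·log₁₀(2.467e+09) = 93.92 dB(A).

93.9 dB(A)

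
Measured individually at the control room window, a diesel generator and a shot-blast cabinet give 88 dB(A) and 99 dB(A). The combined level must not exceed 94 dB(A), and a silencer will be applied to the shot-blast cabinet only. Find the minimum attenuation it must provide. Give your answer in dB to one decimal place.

6.3 dB

The untreated sources together contribute 10^(88/10) = 6.310e+08, i.e. 88.00 dB(A).
To meet 94 dB(A) overall, the treated shot-blast cabinet may contribute at most 10^(94/10) − 6.310e+08 = 1.881e+09, i.e. 92.74 dB(A).
So the shot-blast cabinet must be reduced from 99 to 92.74 dB(A): IL = 6.26 dB.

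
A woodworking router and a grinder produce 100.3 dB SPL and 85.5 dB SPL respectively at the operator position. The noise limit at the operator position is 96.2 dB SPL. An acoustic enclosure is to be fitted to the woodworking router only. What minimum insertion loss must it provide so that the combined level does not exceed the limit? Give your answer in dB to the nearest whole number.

4 dB

Everything except the woodworking router sums to 10^(85.5/10) = 3.548e+08 in linear terms, 85.50 dB SPL.
The limit corresponds to 10^(96.2/10) = 4.169e+09; subtracting the fixed part leaves 3.814e+09 for the woodworking router, i.e. 95.81 dB SPL.
Required insertion loss = 100.3 − 95.81 = 4.49 dB.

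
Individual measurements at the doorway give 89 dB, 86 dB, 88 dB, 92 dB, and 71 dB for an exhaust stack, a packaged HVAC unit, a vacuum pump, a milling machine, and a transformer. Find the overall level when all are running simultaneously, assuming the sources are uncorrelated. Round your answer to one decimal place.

Incoherent sources combine by intensity addition: L_total = 10·log₁₀(Σ 10^(L_i/10)).
Σ 10^(L/10) = 10^(89/10) + 10^(86/10) + 10^(88/10) + 10^(92/10) + 10^(71/10) = 3.421e+09.
L_total = 10·log₁₀(3.421e+09) = 95.34 dB.

95.3 dB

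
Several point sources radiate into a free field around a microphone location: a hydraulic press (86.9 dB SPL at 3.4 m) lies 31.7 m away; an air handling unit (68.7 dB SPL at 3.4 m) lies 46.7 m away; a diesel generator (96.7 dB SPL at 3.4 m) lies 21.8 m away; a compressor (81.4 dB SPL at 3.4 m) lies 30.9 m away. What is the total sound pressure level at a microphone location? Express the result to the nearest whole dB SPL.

First find each source's level at the receiver (point-source: −20·log₁₀(r/r_ref)), then combine on an intensity basis.
hydraulic press: 86.9 − 20·log₁₀(31.7/3.4) = 86.9 − 19.39 = 67.51 dB SPL.
air handling unit: 68.7 − 20·log₁₀(46.7/3.4) = 68.7 − 22.76 = 45.94 dB SPL.
diesel generator: 96.7 − 20·log₁₀(21.8/3.4) = 96.7 − 16.14 = 80.56 dB SPL.
compressor: 81.4 − 20·log₁₀(30.9/3.4) = 81.4 − 19.17 = 62.23 dB SPL.
Σ 10^(L/10) = 1.211e+08 → L_total = 10·log₁₀(1.211e+08) = 80.83 dB SPL.

81 dB SPL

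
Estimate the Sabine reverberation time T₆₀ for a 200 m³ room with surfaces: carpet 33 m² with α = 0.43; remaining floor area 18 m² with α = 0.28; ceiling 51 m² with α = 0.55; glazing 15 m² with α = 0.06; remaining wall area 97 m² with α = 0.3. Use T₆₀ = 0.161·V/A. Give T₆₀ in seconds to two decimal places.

0.42 s

Total absorption A = 33·0.43 + 18·0.28 + 51·0.55 + 15·0.06 + 97·0.3 = 77.28 m² sabins.
T₆₀ = 0.161·V/A = 0.161·200/77.28 = 0.417 s.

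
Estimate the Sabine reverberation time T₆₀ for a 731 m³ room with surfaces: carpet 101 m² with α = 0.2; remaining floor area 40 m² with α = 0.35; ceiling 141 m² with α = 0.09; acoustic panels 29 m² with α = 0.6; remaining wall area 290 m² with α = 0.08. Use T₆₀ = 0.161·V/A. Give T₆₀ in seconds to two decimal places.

1.35 s

Total absorption A = 101·0.2 + 40·0.35 + 141·0.09 + 29·0.6 + 290·0.08 = 87.49 m² sabins.
T₆₀ = 0.161·V/A = 0.161·731/87.49 = 1.345 s.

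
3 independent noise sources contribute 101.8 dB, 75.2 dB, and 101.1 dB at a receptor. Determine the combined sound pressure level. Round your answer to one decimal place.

Incoherent sources combine by intensity addition: L_total = 10·log₁₀(Σ 10^(L_i/10)).
Σ 10^(L/10) = 10^(101.8/10) + 10^(75.2/10) + 10^(101.1/10) = 2.805e+10.
L_total = 10·log₁₀(2.805e+10) = 104.48 dB.

104.5 dB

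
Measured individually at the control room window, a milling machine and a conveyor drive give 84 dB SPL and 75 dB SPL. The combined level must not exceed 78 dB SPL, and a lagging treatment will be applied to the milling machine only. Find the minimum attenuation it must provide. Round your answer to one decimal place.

Everything except the milling machine sums to 10^(75/10) = 3.162e+07 in linear terms, 75.00 dB SPL.
The limit corresponds to 10^(78/10) = 6.310e+07; subtracting the fixed part leaves 3.147e+07 for the milling machine, i.e. 74.98 dB SPL.
Required insertion loss = 84 − 74.98 = 9.02 dB.

9.0 dB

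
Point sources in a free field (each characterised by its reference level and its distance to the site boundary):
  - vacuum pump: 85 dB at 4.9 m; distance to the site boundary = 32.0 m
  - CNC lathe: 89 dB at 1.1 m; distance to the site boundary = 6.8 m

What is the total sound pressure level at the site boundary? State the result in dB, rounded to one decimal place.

74.5 dB

Propagate each source to the receiver with L = L_ref − 20·log₁₀(r/r_ref), then add intensities.
vacuum pump: 85 − 20·log₁₀(32.0/4.9) = 85 − 16.30 = 68.70 dB.
CNC lathe: 89 − 20·log₁₀(6.8/1.1) = 89 − 15.82 = 73.18 dB.
Σ 10^(L/10) = 2.820e+07 → L_total = 10·log₁₀(2.820e+07) = 74.50 dB.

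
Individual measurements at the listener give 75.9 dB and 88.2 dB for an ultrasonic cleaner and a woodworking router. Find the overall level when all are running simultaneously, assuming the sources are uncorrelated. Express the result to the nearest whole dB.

88 dB

For uncorrelated sources the intensities add, so convert each level to linear form, sum, and take 10·log₁₀ of the total.
Σ 10^(L/10) = 10^(75.9/10) + 10^(88.2/10) = 6.996e+08.
L_total = 10·log₁₀(6.996e+08) = 88.45 dB.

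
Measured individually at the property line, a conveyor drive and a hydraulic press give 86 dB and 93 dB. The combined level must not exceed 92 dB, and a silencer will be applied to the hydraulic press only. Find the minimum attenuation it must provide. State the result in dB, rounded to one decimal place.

2.3 dB

Fixed contribution from the other source: Σ 10^(L/10) = 10^(86/10) = 3.981e+08 (86.00 dB).
The limit corresponds to 10^(92/10) = 1.585e+09; subtracting the fixed part leaves 1.187e+09 for the hydraulic press, i.e. 90.74 dB.
Required insertion loss = 93 − 90.74 = 2.26 dB.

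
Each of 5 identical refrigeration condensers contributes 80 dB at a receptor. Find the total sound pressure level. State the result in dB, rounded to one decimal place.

87.0 dB

N identical incoherent sources raise the level by 10·log₁₀ N.
L_total = 80 + 10·log₁₀(5) = 80 + 6.990 = 86.99 dB.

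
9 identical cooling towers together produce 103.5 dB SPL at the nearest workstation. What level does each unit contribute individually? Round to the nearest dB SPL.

Dividing the total intensity by 9 lowers the level by 10·log₁₀ 9 = 9.542 dB: L₁ = 103.5 − 9.542.

94 dB SPL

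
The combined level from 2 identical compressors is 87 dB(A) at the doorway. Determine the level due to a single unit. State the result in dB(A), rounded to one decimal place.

2 equal contributions raise the level by 10·log₁₀ 2 = 3.010 dB, so each unit alone gives 87 − 3.010.

84.0 dB(A)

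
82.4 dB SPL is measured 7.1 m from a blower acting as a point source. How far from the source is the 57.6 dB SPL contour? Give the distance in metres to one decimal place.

123.4 m

Point-source spreading drops the level by 20·log₁₀(r₂/r₁); inverting, r₂/r₁ = 10^(ΔL/20).
r₂ = 7.1·10^((82.4−57.6)/20) = 7.1·10^(24.8/20) = 123.38 m.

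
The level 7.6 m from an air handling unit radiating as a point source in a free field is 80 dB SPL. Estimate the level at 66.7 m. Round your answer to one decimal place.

61.1 dB SPL

Spherical spreading from a point source gives a 20·log₁₀(r₂/r₁) drop.
L₂ = 80 − 20·log₁₀(66.7/7.6) = 80 − 18.866 = 61.13 dB SPL.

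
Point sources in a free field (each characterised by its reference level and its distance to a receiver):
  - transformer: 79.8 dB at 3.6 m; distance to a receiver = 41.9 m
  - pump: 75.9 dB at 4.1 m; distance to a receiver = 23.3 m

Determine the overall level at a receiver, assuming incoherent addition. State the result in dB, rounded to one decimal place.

Propagate each source to the receiver with L = L_ref − 20·log₁₀(r/r_ref), then add intensities.
transformer: 79.8 − 20·log₁₀(41.9/3.6) = 79.8 − 21.32 = 58.48 dB.
pump: 75.9 − 20·log₁₀(23.3/4.1) = 75.9 − 15.09 = 60.81 dB.
Σ 10^(L/10) = 1.910e+06 → L_total = 10·log₁₀(1.910e+06) = 62.81 dB.

62.8 dB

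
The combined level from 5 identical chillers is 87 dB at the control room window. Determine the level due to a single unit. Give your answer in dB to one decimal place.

For N identical incoherent sources L_total = L₁ + 10·log₁₀ N, so L₁ = 87 − 10·log₁₀(5) = 87 − 6.990.

80.0 dB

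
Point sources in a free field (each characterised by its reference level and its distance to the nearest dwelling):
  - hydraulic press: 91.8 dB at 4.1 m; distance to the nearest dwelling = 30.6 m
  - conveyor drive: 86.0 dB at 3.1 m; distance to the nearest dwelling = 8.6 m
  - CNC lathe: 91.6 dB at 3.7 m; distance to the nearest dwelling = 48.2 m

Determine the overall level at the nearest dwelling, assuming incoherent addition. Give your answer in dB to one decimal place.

First find each source's level at the receiver (point-source: −20·log₁₀(r/r_ref)), then combine on an intensity basis.
hydraulic press: 91.8 − 20·log₁₀(30.6/4.1) = 91.8 − 17.46 = 74.34 dB.
conveyor drive: 86.0 − 20·log₁₀(8.6/3.1) = 86.0 − 8.86 = 77.14 dB.
CNC lathe: 91.6 − 20·log₁₀(48.2/3.7) = 91.6 − 22.30 = 69.30 dB.
Σ 10^(L/10) = 8.742e+07 → L_total = 10·log₁₀(8.742e+07) = 79.42 dB.

79.4 dB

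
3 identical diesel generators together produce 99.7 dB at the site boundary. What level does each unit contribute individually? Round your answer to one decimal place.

For N identical incoherent sources L_total = L₁ + 10·log₁₀ N, so L₁ = 99.7 − 10·log₁₀(3) = 99.7 − 4.771.

94.9 dB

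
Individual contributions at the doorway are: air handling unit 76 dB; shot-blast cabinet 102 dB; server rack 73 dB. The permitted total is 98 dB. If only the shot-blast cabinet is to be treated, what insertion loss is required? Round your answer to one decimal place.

4.0 dB

The untreated sources together contribute 10^(76/10) + 10^(73/10) = 5.976e+07, i.e. 77.76 dB.
The limit corresponds to 10^(98/10) = 6.310e+09; subtracting the fixed part leaves 6.250e+09 for the shot-blast cabinet, i.e. 97.96 dB.
Required insertion loss = 102 − 97.96 = 4.04 dB.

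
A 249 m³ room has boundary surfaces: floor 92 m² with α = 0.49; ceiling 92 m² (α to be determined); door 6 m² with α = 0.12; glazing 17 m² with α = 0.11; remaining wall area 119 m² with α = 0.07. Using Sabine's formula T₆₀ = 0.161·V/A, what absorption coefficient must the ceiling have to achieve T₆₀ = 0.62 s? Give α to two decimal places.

0.09

Required total absorption A = 0.161·249/0.62 = 64.66 m².
Absorption from the other surfaces = 92·0.49 + 6·0.12 + 17·0.11 + 119·0.07 = 56.00 m², so the ceiling must supply 8.66 m² over 92 m².
α = 8.66/92 = 0.094.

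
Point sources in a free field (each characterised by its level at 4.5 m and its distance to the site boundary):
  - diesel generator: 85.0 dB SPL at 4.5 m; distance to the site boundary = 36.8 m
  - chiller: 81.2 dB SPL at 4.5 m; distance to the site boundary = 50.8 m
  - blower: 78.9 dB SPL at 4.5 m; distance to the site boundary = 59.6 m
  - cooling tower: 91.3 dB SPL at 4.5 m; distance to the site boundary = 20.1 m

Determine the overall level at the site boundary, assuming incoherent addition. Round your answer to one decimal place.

78.7 dB SPL

Apply inverse-square spreading to bring every level to the receiver, then sum 10^(L/10).
diesel generator: 85.0 − 20·log₁₀(36.8/4.5) = 85.0 − 18.25 = 66.75 dB SPL.
chiller: 81.2 − 20·log₁₀(50.8/4.5) = 81.2 − 21.05 = 60.15 dB SPL.
blower: 78.9 − 20·log₁₀(59.6/4.5) = 78.9 − 22.44 = 56.46 dB SPL.
cooling tower: 91.3 − 20·log₁₀(20.1/4.5) = 91.3 − 13.00 = 78.30 dB SPL.
Σ 10^(L/10) = 7.382e+07 → L_total = 10·log₁₀(7.382e+07) = 78.68 dB SPL.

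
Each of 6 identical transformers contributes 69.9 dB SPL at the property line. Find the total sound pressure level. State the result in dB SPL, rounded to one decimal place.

77.7 dB SPL

With 6 equal, uncorrelated contributions the intensity is 6× that of one unit, giving a rise of 10·log₁₀ 6.
L_total = 69.9 + 10·log₁₀(6) = 69.9 + 7.782 = 77.68 dB SPL.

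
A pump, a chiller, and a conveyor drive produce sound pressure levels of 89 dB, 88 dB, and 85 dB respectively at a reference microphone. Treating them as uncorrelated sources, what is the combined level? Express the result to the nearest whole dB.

92 dB

Incoherent sources combine by intensity addition: L_total = 10·log₁₀(Σ 10^(L_i/10)).
Σ 10^(L/10) = 10^(89/10) + 10^(88/10) + 10^(85/10) = 1.742e+09.
L_total = 10·log₁₀(1.742e+09) = 92.41 dB.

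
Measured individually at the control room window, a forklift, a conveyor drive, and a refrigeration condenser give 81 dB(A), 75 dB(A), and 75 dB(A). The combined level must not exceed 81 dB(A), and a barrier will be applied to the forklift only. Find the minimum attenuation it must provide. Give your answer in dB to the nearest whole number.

Everything except the forklift sums to 10^(75/10) + 10^(75/10) = 6.325e+07 in linear terms, 78.01 dB(A).
To meet 81 dB(A) overall, the treated forklift may contribute at most 10^(81/10) − 6.325e+07 = 6.265e+07, i.e. 77.97 dB(A).
So the forklift must be reduced from 81 to 77.97 dB(A): IL = 3.03 dB.

3 dB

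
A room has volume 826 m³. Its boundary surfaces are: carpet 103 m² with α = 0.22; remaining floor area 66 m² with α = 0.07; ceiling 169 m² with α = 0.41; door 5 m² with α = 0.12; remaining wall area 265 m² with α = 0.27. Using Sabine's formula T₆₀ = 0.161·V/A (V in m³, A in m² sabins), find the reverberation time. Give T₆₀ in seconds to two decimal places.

A = Σ Sᵢαᵢ = 103·0.22 + 66·0.07 + 169·0.41 + 5·0.12 + 265·0.27 = 168.72 m².
T₆₀ = 0.161 × 826 / 168.72 = 0.788 s.

0.79 s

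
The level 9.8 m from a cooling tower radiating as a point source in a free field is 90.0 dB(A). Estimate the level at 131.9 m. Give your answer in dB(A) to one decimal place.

Spherical spreading from a point source gives a 20·log₁₀(r₂/r₁) drop.
L₂ = 90.0 − 20·log₁₀(131.9/9.8) = 90.0 − 22.580 = 67.42 dB(A).

67.4 dB(A)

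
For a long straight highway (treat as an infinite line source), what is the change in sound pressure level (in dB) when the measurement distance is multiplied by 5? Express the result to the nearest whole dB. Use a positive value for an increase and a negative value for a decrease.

-7 dB

Line-source spreading: ΔL = −10·log₁₀(r₂/r₁).
ΔL = −10·log₁₀(5) = -6.99 dB.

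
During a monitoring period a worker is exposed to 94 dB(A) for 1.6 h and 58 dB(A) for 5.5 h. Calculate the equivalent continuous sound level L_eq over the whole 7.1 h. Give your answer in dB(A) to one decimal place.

87.5 dB(A)

Weight each interval's intensity by its duration and average over T = 7.1 h:
Σ tᵢ·10^(Lᵢ/10) = 1.6·10^(94/10) + 5.5·10^(58/10) = 4.022e+09.
L_eq = 10·log₁₀(4.022e+09/7.1) = 87.53 dB(A).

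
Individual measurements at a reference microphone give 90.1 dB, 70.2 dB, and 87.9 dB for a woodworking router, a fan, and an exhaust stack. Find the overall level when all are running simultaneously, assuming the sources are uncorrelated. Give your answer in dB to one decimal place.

92.2 dB

Incoherent sources combine by intensity addition: L_total = 10·log₁₀(Σ 10^(L_i/10)).
Σ 10^(L/10) = 10^(90.1/10) + 10^(70.2/10) + 10^(87.9/10) = 1.650e+09.
L_total = 10·log₁₀(1.650e+09) = 92.18 dB.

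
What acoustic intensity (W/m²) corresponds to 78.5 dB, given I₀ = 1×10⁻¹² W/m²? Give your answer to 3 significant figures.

7.08e-05 W/m²

I/I₀ = 10^(78.5/10) = 7.079e+07, so I = 7.079e+07 × 10⁻¹² W/m².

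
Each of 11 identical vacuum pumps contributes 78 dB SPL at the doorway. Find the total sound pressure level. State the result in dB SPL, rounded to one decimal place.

N identical incoherent sources raise the level by 10·log₁₀ N.
L_total = 78 + 10·log₁₀(11) = 78 + 10.414 = 88.41 dB SPL.

88.4 dB SPL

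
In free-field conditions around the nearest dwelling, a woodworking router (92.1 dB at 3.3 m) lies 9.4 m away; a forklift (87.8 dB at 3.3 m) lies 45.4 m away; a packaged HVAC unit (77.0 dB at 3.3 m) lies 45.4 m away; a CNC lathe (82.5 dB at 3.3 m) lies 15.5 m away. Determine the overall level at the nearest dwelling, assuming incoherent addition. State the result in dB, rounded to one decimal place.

Apply inverse-square spreading to bring every level to the receiver, then sum 10^(L/10).
woodworking router: 92.1 − 20·log₁₀(9.4/3.3) = 92.1 − 9.09 = 83.01 dB.
forklift: 87.8 − 20·log₁₀(45.4/3.3) = 87.8 − 22.77 = 65.03 dB.
packaged HVAC unit: 77.0 − 20·log₁₀(45.4/3.3) = 77.0 − 22.77 = 54.23 dB.
CNC lathe: 82.5 − 20·log₁₀(15.5/3.3) = 82.5 − 13.44 = 69.06 dB.
Σ 10^(L/10) = 2.114e+08 → L_total = 10·log₁₀(2.114e+08) = 83.25 dB.

83.3 dB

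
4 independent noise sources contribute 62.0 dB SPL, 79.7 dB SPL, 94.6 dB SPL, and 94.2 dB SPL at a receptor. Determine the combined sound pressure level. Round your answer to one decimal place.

For uncorrelated sources the intensities add, so convert each level to linear form, sum, and take 10·log₁₀ of the total.
Σ 10^(L/10) = 10^(62.0/10) + 10^(79.7/10) + 10^(94.6/10) + 10^(94.2/10) = 5.609e+09.
L_total = 10·log₁₀(5.609e+09) = 97.49 dB SPL.

97.5 dB SPL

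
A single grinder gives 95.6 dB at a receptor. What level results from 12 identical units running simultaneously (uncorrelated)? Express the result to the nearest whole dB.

106 dB

L_total = L₁ + 10·log₁₀ N for N identical incoherent sources.
L_total = 95.6 + 10·log₁₀(12) = 95.6 + 10.792 = 106.39 dB.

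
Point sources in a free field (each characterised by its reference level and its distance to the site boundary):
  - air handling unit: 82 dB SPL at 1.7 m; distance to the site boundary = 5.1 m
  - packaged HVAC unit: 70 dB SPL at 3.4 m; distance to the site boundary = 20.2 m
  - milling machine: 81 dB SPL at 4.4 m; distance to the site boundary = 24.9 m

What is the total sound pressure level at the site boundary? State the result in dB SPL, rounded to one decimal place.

Propagate each source to the receiver with L = L_ref − 20·log₁₀(r/r_ref), then add intensities.
air handling unit: 82 − 20·log₁₀(5.1/1.7) = 82 − 9.54 = 72.46 dB SPL.
packaged HVAC unit: 70 − 20·log₁₀(20.2/3.4) = 70 − 15.48 = 54.52 dB SPL.
milling machine: 81 − 20·log₁₀(24.9/4.4) = 81 − 15.05 = 65.95 dB SPL.
Σ 10^(L/10) = 2.182e+07 → L_total = 10·log₁₀(2.182e+07) = 73.39 dB SPL.

73.4 dB SPL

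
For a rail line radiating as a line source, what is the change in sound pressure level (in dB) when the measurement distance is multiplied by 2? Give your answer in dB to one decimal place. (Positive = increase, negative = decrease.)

Line-source spreading: ΔL = −10·log₁₀(r₂/r₁).
ΔL = −10·log₁₀(2) = -3.01 dB.

-3.0 dB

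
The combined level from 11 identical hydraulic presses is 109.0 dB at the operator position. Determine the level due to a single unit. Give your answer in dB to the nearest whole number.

99 dB

11 equal contributions raise the level by 10·log₁₀ 11 = 10.414 dB, so each unit alone gives 109.0 − 10.414.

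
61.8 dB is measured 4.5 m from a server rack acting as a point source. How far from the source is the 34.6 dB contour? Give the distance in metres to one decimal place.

For a point source L₁ − L₂ = 20·log₁₀(r₂/r₁), so r₂ = r₁·10^((L₁−L₂)/20).
r₂ = 4.5·10^((61.8−34.6)/20) = 4.5·10^(27.2/20) = 103.09 m.

103.1 m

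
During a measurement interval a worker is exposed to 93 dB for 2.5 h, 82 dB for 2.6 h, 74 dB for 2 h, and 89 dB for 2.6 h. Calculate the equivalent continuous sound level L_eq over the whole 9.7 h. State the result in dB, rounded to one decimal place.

88.9 dB

The energy average is taken in the linear domain: L_eq = 10·log₁₀[(Σ tᵢ·10^(Lᵢ/10))/T], T = 9.7 h.
Σ tᵢ·10^(Lᵢ/10) = 2.5·10^(93/10) + 2.6·10^(82/10) + 2·10^(74/10) + 2.6·10^(89/10) = 7.516e+09.
L_eq = 10·log₁₀(7.516e+09/9.7) = 88.89 dB.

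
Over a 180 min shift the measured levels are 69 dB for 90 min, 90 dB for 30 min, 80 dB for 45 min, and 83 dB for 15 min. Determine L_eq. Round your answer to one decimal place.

The energy average is taken in the linear domain: L_eq = 10·log₁₀[(Σ tᵢ·10^(Lᵢ/10))/T], T = 180 min.
Σ tᵢ·10^(Lᵢ/10) = 90·10^(69/10) + 30·10^(90/10) + 45·10^(80/10) + 15·10^(83/10) = 3.821e+10.
L_eq = 10·log₁₀(3.821e+10/180) = 83.27 dB.

83.3 dB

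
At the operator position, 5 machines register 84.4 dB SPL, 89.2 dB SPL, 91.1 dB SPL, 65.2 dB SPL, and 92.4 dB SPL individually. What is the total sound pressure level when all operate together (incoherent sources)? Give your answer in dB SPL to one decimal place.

Incoherent sources combine by intensity addition: L_total = 10·log₁₀(Σ 10^(L_i/10)).
Σ 10^(L/10) = 10^(84.4/10) + 10^(89.2/10) + 10^(91.1/10) + 10^(65.2/10) + 10^(92.4/10) = 4.137e+09.
L_total = 10·log₁₀(4.137e+09) = 96.17 dB SPL.

96.2 dB SPL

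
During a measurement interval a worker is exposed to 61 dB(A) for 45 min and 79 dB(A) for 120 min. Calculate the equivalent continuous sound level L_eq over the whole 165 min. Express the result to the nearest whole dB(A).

L_eq = 10·log₁₀[(1/T)·Σ tᵢ·10^(Lᵢ/10)] with T = 165 min.
Σ tᵢ·10^(Lᵢ/10) = 45·10^(61/10) + 120·10^(79/10) = 9.589e+09.
L_eq = 10·log₁₀(9.589e+09/165) = 77.64 dB(A).

78 dB(A)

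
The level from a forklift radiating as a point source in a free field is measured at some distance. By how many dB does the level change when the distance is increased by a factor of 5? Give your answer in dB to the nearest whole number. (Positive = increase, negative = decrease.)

A point source loses 6 dB per doubling of distance; generally ΔL = −20·log₁₀(r₂/r₁).
ΔL = −20·log₁₀(5) = -13.98 dB.

-14 dB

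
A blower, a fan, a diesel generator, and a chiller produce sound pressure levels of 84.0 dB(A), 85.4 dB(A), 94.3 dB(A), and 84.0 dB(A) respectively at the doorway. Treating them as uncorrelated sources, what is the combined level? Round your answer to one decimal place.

Incoherent sources combine by intensity addition: L_total = 10·log₁₀(Σ 10^(L_i/10)).
Σ 10^(L/10) = 10^(84.0/10) + 10^(85.4/10) + 10^(94.3/10) + 10^(84.0/10) = 3.541e+09.
L_total = 10·log₁₀(3.541e+09) = 95.49 dB(A).

95.5 dB(A)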